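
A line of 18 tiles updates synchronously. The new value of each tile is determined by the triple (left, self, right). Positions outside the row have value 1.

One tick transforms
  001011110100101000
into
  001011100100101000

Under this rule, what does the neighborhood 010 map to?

At position 2 the neighborhood is 010; the next row has 1 there.

1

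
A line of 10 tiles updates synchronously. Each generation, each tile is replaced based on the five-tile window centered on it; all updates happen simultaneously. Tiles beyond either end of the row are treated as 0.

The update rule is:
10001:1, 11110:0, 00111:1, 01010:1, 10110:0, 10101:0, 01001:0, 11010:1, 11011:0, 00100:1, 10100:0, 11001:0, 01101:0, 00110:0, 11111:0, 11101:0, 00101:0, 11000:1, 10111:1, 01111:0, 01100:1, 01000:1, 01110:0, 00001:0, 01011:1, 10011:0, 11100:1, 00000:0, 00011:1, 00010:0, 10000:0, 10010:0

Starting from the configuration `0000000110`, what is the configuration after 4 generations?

0000001011
0000000101
0000000010
0000000011

0000000011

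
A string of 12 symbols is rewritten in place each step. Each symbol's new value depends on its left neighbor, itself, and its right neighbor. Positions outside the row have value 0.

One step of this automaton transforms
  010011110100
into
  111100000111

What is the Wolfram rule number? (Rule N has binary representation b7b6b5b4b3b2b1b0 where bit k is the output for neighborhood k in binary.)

position 5: 111 → 0  (bit 7 = 0)
position 7: 110 → 0  (bit 6 = 0)
position 8: 101 → 0  (bit 5 = 0)
position 2: 100 → 1  (bit 4 = 1)
position 4: 011 → 0  (bit 3 = 0)
position 1: 010 → 1  (bit 2 = 1)
position 0: 001 → 1  (bit 1 = 1)
position 11: 000 → 1  (bit 0 = 1)
bits b7..b0 = 00010111 = 23

23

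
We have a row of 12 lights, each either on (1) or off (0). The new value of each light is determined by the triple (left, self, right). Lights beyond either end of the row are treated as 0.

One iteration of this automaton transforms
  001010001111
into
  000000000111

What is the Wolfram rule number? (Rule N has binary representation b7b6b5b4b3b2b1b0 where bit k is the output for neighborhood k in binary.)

position 9: 111 → 1  (bit 7 = 1)
position 11: 110 → 1  (bit 6 = 1)
position 3: 101 → 0  (bit 5 = 0)
position 5: 100 → 0  (bit 4 = 0)
position 8: 011 → 0  (bit 3 = 0)
position 2: 010 → 0  (bit 2 = 0)
position 1: 001 → 0  (bit 1 = 0)
position 0: 000 → 0  (bit 0 = 0)
bits b7..b0 = 11000000 = 192

192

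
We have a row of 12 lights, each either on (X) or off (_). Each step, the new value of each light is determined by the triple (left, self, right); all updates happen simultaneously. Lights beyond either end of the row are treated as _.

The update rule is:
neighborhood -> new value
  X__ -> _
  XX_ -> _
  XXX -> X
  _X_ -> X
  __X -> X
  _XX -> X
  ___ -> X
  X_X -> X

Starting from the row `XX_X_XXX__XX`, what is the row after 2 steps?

step 1: X_XXXXX__XX_
step 2: XXXXXX__XX__

XXXXXX__XX__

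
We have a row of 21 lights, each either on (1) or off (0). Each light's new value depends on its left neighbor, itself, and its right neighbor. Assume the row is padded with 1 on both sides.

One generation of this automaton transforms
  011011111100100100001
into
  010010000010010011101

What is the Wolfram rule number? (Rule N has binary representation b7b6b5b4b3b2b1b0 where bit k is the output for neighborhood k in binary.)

25

position 5: 111 → 0  (bit 7 = 0)
position 2: 110 → 0  (bit 6 = 0)
position 0: 101 → 0  (bit 5 = 0)
position 10: 100 → 1  (bit 4 = 1)
position 1: 011 → 1  (bit 3 = 1)
position 12: 010 → 0  (bit 2 = 0)
position 11: 001 → 0  (bit 1 = 0)
position 17: 000 → 1  (bit 0 = 1)
bits b7..b0 = 00011001 = 25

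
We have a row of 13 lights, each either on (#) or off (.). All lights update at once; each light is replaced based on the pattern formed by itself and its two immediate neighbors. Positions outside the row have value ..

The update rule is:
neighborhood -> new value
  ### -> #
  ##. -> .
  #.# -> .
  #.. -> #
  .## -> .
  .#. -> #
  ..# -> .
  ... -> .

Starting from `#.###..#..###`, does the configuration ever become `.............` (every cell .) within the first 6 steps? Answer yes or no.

#..#.#.##..#.
##.#.#...#.##
...#.##..#...
...#...#.##..
...##..#...#.
.....#.##..##
step 6 is .....#.##..##, still not uniform .

no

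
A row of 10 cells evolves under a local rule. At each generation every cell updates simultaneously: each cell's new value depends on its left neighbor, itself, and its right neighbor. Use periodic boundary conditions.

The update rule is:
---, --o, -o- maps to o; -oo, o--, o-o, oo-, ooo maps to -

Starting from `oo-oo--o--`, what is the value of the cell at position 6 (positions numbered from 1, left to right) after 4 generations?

generation 1: ------oo-o
generation 2: -ooooo---o
generation 3: -------ooo
generation 4: -oooooo---
position 6 holds o

o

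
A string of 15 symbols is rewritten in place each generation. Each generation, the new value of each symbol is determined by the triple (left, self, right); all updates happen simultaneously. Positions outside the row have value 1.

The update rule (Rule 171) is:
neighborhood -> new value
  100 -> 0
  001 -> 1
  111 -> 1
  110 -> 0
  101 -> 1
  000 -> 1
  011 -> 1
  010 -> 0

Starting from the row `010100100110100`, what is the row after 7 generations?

generation 1: 101001001101001
generation 2: 010010011010011
generation 3: 100100110100111
generation 4: 001001101001111
generation 5: 010011010011111
generation 6: 100110100111111
generation 7: 001101001111111

001101001111111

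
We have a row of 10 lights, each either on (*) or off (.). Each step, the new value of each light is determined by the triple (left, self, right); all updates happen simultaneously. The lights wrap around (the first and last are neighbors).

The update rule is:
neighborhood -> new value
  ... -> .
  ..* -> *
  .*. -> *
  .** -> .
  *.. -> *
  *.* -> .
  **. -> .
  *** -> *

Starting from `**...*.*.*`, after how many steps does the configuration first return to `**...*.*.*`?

6

*.*.**.*..
*.*....***
..**..*.**
**..***...
..**.*.*.*
**...*.*.*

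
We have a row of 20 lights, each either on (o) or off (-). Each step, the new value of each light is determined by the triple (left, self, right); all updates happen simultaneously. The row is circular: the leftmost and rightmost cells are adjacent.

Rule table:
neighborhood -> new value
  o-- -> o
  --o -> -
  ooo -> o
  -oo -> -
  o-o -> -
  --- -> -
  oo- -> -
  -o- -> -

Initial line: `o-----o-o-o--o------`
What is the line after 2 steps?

-o---------o--o-----
--o---------o--o----

--o---------o--o----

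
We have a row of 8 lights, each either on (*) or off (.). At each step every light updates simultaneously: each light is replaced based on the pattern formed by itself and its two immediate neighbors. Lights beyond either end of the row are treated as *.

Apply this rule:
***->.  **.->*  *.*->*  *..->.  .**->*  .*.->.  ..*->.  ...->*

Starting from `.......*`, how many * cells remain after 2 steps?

.*****.*
**...***
count of *: 5

5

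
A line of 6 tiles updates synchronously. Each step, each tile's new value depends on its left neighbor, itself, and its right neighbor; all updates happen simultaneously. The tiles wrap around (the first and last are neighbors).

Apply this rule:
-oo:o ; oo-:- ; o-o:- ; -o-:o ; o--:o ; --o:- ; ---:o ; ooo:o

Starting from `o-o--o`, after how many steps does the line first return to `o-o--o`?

2

step 1: --oo-o
step 2: o-o--o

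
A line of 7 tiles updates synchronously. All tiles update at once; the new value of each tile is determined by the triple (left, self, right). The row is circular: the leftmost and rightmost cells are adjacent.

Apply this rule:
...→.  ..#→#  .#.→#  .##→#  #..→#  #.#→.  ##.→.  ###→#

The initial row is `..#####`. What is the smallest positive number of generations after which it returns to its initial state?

14

######.
#####..
####.##
###..##
##.####
#..####
.######
.#####.
#####.#
####..#
###.###
##..###
#.#####
..#####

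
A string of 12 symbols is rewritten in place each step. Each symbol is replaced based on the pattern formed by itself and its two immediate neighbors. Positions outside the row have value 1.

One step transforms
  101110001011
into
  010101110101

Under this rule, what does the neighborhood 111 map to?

At position 3 the neighborhood is 111; the next row has 1 there.

1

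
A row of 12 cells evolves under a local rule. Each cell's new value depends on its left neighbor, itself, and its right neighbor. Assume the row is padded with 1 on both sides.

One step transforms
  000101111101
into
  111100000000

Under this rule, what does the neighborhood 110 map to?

0

At position 9 the neighborhood is 110; the next row has 0 there.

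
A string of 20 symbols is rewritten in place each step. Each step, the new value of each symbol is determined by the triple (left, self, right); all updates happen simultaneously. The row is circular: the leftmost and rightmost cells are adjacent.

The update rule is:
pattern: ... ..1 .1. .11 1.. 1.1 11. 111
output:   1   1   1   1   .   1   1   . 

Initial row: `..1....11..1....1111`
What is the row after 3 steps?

.11.11111.11.1111..1
11111...111111..1.11
....1.111....1.1111.

....1.111....1.1111.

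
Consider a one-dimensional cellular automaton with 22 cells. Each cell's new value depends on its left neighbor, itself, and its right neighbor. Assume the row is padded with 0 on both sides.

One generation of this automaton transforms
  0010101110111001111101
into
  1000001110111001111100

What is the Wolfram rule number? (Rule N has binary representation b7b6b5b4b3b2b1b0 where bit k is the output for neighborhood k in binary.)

position 7: 111 → 1  (bit 7 = 1)
position 8: 110 → 1  (bit 6 = 1)
position 3: 101 → 0  (bit 5 = 0)
position 13: 100 → 0  (bit 4 = 0)
position 6: 011 → 1  (bit 3 = 1)
position 2: 010 → 0  (bit 2 = 0)
position 1: 001 → 0  (bit 1 = 0)
position 0: 000 → 1  (bit 0 = 1)
bits b7..b0 = 11001001 = 201

201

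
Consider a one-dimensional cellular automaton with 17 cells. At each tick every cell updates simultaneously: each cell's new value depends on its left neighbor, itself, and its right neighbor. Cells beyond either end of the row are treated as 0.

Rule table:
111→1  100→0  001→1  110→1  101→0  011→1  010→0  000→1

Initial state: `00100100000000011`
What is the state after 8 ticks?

11011111111111111

tick 1: 11001001111111111
tick 2: 11010011111111111
tick 3: 11000111111111111
tick 4: 11011111111111111
tick 5: 11011111111111111  (fixed point — unchanged through tick 8)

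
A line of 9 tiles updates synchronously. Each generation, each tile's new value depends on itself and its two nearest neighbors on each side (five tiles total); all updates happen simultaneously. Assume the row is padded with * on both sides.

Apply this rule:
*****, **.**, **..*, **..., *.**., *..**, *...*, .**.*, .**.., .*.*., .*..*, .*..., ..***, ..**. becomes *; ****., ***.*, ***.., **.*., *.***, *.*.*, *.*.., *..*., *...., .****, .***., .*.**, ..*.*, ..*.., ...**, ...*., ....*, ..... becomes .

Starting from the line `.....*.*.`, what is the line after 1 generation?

*.....*..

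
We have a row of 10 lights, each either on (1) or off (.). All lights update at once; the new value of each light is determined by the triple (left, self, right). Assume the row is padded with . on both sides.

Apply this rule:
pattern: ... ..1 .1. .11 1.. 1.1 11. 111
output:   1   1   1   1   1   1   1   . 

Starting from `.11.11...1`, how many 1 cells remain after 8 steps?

2

step 1: 1111111111
step 2: 1........1
step 3: 1111111111  (repeats step 1; period 2)
step 8: 1........1
count of 1: 2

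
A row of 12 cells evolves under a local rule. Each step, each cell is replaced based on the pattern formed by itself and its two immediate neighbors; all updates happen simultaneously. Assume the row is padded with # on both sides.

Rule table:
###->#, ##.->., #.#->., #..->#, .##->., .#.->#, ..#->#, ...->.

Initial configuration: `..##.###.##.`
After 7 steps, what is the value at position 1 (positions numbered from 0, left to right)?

.

##....#.....
#.#..###...#
..###.#.#.#.
##.#..#.#.#.
#..####.#.#.
.##.##..#.#.
......###.#.
position 1 holds .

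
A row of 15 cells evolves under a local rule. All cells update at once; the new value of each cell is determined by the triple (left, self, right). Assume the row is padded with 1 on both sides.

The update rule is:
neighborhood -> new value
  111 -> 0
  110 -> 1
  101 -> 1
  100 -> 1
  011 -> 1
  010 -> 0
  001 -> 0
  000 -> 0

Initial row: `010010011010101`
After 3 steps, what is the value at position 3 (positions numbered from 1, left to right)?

101001011101011
110100110110110
011010111111111
position 3 holds 1

1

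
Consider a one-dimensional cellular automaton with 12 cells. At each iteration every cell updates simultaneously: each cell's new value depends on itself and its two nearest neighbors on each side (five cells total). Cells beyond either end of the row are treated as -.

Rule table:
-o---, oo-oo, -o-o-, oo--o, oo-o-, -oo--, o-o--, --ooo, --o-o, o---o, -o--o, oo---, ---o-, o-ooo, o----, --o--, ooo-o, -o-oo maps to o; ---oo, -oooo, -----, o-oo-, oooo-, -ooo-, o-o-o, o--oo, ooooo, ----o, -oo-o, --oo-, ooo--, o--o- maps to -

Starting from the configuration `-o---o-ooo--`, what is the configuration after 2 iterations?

o-------o--o

iteration 1: oooooooo--oo
iteration 2: o-------o--o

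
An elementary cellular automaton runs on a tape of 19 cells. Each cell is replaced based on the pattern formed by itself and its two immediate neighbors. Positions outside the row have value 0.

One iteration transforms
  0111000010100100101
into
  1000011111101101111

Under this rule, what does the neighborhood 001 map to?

1

At position 0 the neighborhood is 001; the next row has 1 there.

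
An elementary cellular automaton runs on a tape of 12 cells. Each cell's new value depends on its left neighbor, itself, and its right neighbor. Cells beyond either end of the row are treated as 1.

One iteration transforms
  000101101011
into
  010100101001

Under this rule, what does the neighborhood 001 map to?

0

At position 2 the neighborhood is 001; the next row has 0 there.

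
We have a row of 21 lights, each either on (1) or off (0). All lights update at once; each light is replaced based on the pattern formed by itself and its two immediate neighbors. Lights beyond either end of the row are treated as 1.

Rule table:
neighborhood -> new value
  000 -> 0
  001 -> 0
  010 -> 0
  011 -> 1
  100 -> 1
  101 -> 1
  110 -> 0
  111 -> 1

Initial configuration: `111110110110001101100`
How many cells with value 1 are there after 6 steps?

14

111101101101001011010
111011011010100110101
110110110101010101011
101101101010101010111
011011010101010101111
110110101010101011111
count of 1: 14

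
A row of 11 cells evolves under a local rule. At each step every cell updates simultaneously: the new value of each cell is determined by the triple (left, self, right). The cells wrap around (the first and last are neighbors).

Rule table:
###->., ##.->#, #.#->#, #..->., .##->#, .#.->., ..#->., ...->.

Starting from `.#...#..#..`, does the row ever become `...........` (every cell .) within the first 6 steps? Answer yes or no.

yes

...........
all cells are . at step 1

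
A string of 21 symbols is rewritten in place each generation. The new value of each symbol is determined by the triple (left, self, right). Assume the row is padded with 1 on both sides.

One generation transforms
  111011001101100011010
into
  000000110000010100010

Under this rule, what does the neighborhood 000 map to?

At position 14 the neighborhood is 000; the next row has 0 there.

0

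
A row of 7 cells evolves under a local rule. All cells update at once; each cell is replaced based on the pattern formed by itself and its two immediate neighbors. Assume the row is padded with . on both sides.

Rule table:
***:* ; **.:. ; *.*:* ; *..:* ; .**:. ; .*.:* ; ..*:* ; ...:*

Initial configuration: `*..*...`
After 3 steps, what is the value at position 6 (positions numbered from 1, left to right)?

.

*******
.*****.
*.***.*
position 6 holds .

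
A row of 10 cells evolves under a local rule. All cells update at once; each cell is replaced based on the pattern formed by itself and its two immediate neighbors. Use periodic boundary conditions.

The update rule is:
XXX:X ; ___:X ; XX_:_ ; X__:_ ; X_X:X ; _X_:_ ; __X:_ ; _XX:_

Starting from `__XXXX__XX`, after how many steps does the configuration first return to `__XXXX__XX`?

___XX_____
XX____XXXX
X__XX__XXX
________XX
_XXXXXX___
__XXXX__XX

6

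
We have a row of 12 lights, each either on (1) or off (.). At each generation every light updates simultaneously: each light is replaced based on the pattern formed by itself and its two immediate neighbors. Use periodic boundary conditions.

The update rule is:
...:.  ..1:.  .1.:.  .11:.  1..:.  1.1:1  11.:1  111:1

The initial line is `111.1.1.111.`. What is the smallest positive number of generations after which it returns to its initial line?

12

.111.1.1.111
1.111.1.1.11
11.111.1.1.1
111.111.1.1.
.111.111.1.1
1.111.111.1.
.1.111.111.1
1.1.111.111.
.1.1.111.111
1.1.1.111.11
11.1.1.111.1
111.1.1.111.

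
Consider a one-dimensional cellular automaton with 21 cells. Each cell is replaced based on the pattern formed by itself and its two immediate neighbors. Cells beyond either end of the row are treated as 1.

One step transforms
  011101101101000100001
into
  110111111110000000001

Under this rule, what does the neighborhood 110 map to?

1

At position 3 the neighborhood is 110; the next row has 1 there.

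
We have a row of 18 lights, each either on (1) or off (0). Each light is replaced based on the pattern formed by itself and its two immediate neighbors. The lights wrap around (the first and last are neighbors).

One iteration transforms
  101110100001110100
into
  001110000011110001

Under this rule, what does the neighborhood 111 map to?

1

At position 3 the neighborhood is 111; the next row has 1 there.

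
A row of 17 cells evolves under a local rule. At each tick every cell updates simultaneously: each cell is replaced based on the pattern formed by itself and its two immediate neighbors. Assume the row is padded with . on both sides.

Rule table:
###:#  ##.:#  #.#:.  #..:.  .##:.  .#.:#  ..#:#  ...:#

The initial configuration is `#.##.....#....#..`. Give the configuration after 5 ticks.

#..#.#####.####.#
#.##..####..###.#
#..#.#.###.#.##.#
#.##.#..##.#..#.#
#..#.#.#.#.#.##.#

#..#.#.#.#.#.##.#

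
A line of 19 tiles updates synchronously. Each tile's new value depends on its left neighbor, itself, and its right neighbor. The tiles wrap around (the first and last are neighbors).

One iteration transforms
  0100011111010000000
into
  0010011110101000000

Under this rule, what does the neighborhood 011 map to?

At position 5 the neighborhood is 011; the next row has 1 there.

1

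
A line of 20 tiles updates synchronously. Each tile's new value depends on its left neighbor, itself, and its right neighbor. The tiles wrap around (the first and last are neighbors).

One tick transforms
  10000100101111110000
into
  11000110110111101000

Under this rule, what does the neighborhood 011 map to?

0

At position 10 the neighborhood is 011; the next row has 0 there.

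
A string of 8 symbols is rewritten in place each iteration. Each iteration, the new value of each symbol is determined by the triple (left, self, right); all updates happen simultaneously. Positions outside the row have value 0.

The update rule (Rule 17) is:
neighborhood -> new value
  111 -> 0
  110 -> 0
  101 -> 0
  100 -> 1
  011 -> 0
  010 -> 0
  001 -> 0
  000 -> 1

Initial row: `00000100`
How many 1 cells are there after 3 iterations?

11110011
00001000
11100111
count of 1: 6

6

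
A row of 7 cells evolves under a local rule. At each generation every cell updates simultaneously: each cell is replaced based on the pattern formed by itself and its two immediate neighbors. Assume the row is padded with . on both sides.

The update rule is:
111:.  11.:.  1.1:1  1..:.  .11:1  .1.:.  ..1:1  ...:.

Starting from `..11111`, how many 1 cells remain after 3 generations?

1

generation 1: .11....
generation 2: 11.....
generation 3: 1......
count of 1: 1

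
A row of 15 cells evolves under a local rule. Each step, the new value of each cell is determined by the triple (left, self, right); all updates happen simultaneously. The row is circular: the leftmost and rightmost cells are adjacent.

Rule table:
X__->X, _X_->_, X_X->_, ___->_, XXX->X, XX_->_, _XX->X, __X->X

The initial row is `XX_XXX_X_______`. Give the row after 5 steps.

X___X___X_XX__X

X__XX___X_____X
_XXX_X_X_X___XX
_XX_______X_XX_
XX_X_____X__X_X
X___X___X_XX__X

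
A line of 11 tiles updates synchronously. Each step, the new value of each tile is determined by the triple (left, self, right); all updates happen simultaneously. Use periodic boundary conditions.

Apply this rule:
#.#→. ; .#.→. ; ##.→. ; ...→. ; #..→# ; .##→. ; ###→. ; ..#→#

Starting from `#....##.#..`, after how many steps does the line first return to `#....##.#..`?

11

.#..#....##
..##.#..#..
.#....##.#.
#.#..#....#
...##.#..#.
..#....##.#
##.#..#....
....##.#..#
#..#....##.
.##.#..#...
#....##.#..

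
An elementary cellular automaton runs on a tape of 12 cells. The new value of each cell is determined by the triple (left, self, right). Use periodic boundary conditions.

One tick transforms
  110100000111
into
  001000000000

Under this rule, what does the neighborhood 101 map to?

At position 2 the neighborhood is 101; the next row has 1 there.

1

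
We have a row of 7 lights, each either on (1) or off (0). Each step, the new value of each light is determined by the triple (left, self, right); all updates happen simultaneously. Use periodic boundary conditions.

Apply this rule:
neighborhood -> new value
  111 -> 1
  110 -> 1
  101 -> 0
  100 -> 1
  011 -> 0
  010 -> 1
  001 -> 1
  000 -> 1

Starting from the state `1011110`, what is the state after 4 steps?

1011111

1001110
1110110
0110010
1011111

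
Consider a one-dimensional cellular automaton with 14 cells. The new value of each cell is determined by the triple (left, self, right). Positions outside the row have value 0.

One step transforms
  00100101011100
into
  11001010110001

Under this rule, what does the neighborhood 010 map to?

0

At position 2 the neighborhood is 010; the next row has 0 there.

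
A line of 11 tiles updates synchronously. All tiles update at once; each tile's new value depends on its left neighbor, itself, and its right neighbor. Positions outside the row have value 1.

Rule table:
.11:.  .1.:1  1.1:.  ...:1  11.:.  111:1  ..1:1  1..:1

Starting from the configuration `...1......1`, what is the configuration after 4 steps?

1111111...1

1111111111.
111111111..
11111111.11
1111111...1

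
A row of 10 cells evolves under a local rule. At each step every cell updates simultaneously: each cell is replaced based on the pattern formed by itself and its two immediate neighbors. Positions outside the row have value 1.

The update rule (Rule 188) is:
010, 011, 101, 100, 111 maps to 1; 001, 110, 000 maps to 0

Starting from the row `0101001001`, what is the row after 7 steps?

1111101101
1111011011
1110110111
1101101111
1011011111
0110111111
1101111111

1101111111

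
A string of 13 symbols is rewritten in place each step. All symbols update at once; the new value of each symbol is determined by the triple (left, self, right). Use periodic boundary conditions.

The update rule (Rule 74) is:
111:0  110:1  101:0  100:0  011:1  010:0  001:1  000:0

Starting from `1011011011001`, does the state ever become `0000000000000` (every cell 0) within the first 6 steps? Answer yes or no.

no

1011011011011
1011011011010
0011011011000
0111011011000
1101011011000
1100011011001
step 6 is 1100011011001, still not uniform 0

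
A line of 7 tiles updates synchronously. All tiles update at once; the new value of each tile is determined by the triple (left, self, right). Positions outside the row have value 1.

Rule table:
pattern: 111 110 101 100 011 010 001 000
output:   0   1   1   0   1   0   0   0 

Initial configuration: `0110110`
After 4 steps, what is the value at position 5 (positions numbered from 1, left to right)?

1111111
0000000
0000000  (fixed point — unchanged through step 4)
position 5 holds 0

0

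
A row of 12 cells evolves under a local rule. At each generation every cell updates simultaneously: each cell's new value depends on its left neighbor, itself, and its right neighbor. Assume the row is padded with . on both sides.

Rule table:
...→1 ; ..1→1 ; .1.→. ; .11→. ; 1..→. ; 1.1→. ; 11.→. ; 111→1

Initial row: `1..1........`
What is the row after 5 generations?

.1..1.....1.

generation 1: ..1..1111111
generation 2: 11..1.11111.
generation 3: ...1...111..
generation 4: 111..11.1..1
generation 5: .1..1.....1.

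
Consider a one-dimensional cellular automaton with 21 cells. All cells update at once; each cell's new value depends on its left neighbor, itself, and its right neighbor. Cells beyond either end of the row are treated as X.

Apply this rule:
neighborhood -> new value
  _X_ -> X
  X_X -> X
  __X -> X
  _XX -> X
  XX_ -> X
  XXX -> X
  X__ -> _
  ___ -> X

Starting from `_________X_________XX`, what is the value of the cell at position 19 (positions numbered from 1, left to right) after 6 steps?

X

step 1: _XXXXXXXXX_XXXXXXXXXX
step 2: XXXXXXXXXXXXXXXXXXXXX
step 3: XXXXXXXXXXXXXXXXXXXXX  (fixed point — unchanged through step 6)
position 19 holds X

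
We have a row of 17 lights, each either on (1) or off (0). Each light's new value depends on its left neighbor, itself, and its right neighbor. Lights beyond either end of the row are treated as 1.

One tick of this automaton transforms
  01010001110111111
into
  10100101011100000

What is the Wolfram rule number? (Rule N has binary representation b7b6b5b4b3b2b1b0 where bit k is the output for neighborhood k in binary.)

position 8: 111 → 0  (bit 7 = 0)
position 9: 110 → 1  (bit 6 = 1)
position 0: 101 → 1  (bit 5 = 1)
position 4: 100 → 0  (bit 4 = 0)
position 7: 011 → 1  (bit 3 = 1)
position 1: 010 → 0  (bit 2 = 0)
position 6: 001 → 0  (bit 1 = 0)
position 5: 000 → 1  (bit 0 = 1)
bits b7..b0 = 01101001 = 105

105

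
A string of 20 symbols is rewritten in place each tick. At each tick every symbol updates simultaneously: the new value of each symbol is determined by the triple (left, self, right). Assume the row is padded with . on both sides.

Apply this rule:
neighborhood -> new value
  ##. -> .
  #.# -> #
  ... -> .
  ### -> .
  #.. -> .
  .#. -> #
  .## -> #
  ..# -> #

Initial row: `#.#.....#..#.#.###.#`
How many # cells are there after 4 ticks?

7

tick 1: ###....##.######..##
tick 2: #.....##.##......##.
tick 3: #....##.##......##..
tick 4: #...##.##......##...
count of #: 7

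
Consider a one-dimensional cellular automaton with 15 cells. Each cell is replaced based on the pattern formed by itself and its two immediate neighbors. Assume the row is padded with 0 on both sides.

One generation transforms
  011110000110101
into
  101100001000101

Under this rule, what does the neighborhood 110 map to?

At position 4 the neighborhood is 110; the next row has 0 there.

0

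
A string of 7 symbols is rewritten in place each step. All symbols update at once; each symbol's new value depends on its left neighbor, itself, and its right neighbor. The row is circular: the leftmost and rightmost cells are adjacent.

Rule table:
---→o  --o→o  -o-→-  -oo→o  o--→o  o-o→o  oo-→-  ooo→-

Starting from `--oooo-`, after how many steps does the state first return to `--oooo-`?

7

ooo---o
---oooo
oooo---
o---ooo
-oooo--
oo---oo
--oooo-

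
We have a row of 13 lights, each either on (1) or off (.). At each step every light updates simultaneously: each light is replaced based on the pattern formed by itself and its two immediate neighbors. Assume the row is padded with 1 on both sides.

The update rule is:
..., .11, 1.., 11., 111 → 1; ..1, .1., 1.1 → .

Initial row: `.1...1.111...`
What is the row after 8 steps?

step 1: ..11...11111.
step 2: 1.1111.11111.
step 3: 1.1111.11111.  (fixed point — unchanged through step 8)

1.1111.11111.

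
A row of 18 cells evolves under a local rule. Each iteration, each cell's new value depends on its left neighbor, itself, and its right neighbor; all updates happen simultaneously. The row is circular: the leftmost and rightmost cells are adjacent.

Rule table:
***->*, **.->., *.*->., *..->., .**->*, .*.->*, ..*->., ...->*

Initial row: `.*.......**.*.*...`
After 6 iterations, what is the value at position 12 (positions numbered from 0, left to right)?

iteration 1: .*.*****.*..*.*.**
iteration 2: .*.****..*..*.*.*.
iteration 3: .*.***...*..*.*.*.
iteration 4: .*.**..*.*..*.*.*.
iteration 5: .*.*...*.*..*.*.*.
iteration 6: .*.*.*.*.*..*.*.*.
position 12 holds *

*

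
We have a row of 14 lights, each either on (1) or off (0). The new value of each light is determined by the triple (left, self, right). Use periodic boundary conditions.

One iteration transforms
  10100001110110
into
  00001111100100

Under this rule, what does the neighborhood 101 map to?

At position 1 the neighborhood is 101; the next row has 0 there.

0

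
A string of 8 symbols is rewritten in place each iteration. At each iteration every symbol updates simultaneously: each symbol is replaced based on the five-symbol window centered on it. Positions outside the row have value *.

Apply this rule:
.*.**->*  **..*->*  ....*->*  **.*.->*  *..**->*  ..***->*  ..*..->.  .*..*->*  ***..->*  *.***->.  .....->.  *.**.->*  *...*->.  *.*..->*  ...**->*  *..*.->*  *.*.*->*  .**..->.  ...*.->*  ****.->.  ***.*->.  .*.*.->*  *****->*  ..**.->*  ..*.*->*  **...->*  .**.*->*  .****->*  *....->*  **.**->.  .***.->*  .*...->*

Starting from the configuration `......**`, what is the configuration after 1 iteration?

**..****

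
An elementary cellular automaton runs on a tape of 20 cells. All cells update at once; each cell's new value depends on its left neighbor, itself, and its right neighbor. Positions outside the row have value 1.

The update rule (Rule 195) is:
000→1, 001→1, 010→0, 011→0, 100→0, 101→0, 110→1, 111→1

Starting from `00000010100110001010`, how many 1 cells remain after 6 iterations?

9

iteration 1: 01111100001010110000
iteration 2: 00111101110000010111
iteration 3: 01011100110111100011
iteration 4: 00001101010011101101
iteration 5: 01110100000101100100
iteration 6: 00110001111000101001
count of 1: 9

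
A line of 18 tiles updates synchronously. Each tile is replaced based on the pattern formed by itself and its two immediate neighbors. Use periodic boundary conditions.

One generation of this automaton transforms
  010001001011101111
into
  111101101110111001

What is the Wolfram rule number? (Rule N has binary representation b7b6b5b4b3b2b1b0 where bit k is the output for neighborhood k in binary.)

position 11: 111 → 0  (bit 7 = 0)
position 12: 110 → 1  (bit 6 = 1)
position 0: 101 → 1  (bit 5 = 1)
position 2: 100 → 1  (bit 4 = 1)
position 10: 011 → 1  (bit 3 = 1)
position 1: 010 → 1  (bit 2 = 1)
position 4: 001 → 0  (bit 1 = 0)
position 3: 000 → 1  (bit 0 = 1)
bits b7..b0 = 01111101 = 125

125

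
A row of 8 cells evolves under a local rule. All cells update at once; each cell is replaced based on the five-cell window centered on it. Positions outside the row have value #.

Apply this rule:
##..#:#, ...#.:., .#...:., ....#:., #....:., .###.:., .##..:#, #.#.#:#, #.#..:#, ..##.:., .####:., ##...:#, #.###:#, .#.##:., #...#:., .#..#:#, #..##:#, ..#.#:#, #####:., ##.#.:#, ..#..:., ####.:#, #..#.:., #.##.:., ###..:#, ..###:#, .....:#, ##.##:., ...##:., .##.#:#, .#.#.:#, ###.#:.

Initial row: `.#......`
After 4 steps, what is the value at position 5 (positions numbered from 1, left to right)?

.

##..##..
####.###
..#..#..
#..#..##
position 5 holds .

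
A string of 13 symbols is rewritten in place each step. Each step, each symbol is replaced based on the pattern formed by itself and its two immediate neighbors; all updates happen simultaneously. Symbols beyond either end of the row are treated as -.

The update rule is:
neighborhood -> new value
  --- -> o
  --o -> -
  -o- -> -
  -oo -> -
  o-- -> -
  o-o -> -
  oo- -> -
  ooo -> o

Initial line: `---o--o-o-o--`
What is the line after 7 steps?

----oooooo---

step 1: oo----------o
step 2: ---oooooooo--
step 3: oo--oooooo--o
step 4: -----oooo----
step 5: oooo--oo--ooo
step 6: -oo--------o-
step 7: ----oooooo---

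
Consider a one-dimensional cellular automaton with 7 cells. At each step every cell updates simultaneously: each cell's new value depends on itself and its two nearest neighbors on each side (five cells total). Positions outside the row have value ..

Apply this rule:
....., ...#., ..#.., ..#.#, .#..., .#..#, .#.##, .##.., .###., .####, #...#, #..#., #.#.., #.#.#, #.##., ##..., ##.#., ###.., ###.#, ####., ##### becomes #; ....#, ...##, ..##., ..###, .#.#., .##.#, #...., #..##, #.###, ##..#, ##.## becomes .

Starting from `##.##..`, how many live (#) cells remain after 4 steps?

3

step 1: ...###.
step 2: #...###
step 3: ###..##
step 4: .##...#
count of #: 3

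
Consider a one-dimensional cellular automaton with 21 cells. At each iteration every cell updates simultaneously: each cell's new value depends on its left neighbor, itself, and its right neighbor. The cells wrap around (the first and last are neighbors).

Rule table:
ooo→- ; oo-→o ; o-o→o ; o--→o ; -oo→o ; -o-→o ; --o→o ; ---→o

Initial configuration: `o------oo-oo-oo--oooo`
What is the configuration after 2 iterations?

o----------------oooo

oooooooooooooooooo---
o----------------oooo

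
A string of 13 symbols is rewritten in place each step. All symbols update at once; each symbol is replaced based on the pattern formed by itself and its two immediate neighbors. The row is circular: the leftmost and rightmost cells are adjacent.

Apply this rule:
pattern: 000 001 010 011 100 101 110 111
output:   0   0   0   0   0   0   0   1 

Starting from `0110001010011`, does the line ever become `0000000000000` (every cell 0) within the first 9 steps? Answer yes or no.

0000000000000
all cells are 0 at step 1

yes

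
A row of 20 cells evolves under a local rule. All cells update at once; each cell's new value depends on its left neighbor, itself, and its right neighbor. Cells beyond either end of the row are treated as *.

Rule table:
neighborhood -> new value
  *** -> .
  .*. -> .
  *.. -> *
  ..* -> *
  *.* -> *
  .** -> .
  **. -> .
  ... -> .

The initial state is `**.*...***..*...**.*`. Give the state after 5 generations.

generation 1: ..*.*.*...**.*.*..*.
generation 2: **.*.*.*.*..*.*.**.*
generation 3: ..*.*.*.*.**.*.*..*.
generation 4: **.*.*.*.*..*.*.**.*  (repeats generation 2; period 2)
generation 5: ..*.*.*.*.**.*.*..*.

..*.*.*.*.**.*.*..*.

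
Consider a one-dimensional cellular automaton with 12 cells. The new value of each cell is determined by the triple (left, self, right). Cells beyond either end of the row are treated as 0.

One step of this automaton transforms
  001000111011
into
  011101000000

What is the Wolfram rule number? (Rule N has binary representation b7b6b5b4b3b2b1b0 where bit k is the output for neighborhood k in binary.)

position 7: 111 → 0  (bit 7 = 0)
position 8: 110 → 0  (bit 6 = 0)
position 9: 101 → 0  (bit 5 = 0)
position 3: 100 → 1  (bit 4 = 1)
position 6: 011 → 0  (bit 3 = 0)
position 2: 010 → 1  (bit 2 = 1)
position 1: 001 → 1  (bit 1 = 1)
position 0: 000 → 0  (bit 0 = 0)
bits b7..b0 = 00010110 = 22

22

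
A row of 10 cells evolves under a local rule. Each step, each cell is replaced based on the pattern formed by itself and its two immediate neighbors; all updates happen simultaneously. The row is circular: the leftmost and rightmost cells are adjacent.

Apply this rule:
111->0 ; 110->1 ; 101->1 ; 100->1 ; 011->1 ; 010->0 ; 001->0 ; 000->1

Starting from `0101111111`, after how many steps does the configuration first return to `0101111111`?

20

1011000001
1111111101
0000000111
1111110101
0000011011
1111011111
0001110000
1101011111
0110110000
0111111111
1100000001
0111111101
1100000110
1111110111
0000011100
1111010111
0001101100
1101111111
0111000000
0101111111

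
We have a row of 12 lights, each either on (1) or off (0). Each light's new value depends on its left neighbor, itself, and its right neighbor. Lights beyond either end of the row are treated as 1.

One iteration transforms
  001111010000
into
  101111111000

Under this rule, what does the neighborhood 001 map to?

At position 1 the neighborhood is 001; the next row has 0 there.

0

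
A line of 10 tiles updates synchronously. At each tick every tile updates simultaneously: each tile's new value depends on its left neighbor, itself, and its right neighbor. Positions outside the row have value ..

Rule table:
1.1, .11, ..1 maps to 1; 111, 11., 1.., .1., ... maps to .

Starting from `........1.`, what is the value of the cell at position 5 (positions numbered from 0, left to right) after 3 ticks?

.......1..
......1...
.....1....
position 5 holds 1

1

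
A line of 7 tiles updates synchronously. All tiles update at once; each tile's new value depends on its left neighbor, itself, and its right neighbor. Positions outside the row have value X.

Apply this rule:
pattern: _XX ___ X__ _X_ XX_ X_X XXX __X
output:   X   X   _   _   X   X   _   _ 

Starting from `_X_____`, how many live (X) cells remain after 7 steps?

X__XXX_
X__X_XX
X___XX_
X_X_XXX
XX_XX__
_XXXX__
XX__X__
count of X: 3

3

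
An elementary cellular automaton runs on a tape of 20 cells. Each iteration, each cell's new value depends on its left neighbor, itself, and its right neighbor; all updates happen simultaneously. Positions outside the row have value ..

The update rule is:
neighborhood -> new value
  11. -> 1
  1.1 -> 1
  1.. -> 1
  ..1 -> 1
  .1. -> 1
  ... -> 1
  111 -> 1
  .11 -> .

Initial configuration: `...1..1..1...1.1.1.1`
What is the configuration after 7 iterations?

11.11.11111111111111

11111111111111111111
.1111111111111111111
1.111111111111111111
11.11111111111111111
.11.1111111111111111
1.11.111111111111111
11.11.11111111111111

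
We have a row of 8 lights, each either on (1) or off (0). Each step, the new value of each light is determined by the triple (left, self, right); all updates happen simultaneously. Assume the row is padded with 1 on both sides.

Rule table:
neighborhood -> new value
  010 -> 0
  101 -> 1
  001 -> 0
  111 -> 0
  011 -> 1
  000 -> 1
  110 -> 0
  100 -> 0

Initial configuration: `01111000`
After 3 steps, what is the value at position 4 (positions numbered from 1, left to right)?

11000010
00011001
01010001
position 4 holds 1

1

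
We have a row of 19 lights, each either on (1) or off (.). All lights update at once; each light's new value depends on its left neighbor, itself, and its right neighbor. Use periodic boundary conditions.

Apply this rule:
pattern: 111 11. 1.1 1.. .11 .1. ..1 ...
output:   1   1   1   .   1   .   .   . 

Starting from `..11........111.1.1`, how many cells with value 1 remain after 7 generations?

generation 1: ..11........1111.1.
generation 2: ..11........11111..
generation 3: ..11........11111..  (fixed point — unchanged through generation 7)
count of 1: 7

7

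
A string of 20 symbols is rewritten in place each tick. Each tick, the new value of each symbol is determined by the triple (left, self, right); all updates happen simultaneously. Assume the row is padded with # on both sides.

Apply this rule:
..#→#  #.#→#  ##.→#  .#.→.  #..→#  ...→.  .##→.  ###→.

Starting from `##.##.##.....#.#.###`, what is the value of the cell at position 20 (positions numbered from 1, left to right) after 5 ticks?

tick 1: .##.##.##...#.#.#...
tick 2: #.##.##.##.#.#.#.#.#
tick 3: ##.##.##.##.#.#.#.#.
tick 4: .##.##.##.##.#.#.#.#
tick 5: #.##.##.##.##.#.#.#.
position 20 holds .

.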